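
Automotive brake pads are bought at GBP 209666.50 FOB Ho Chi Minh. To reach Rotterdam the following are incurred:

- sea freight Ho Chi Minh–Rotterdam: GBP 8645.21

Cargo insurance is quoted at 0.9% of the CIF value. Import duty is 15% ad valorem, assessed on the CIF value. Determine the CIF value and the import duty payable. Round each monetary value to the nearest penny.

Let C be the CIF value. C = FOB price + freight + 0.9% × C
C − 0.9% × C = 209666.50 + 8645.21
0.991 × C = 218311.71
C = 218311.71 / 0.991 = 220294.36
Insurance premium = 0.9% × 220294.36 = 1982.65
Import duty = 220294.36 × 15% = 33044.15

CIF value: GBP 220294.36; import duty: GBP 33044.15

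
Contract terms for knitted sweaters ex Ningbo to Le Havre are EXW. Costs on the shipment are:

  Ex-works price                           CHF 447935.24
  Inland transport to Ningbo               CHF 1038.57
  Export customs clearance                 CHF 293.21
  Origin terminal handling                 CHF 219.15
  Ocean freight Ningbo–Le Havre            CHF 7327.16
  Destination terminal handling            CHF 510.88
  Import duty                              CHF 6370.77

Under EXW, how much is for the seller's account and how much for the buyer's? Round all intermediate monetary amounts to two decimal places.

Seller: CHF 447935.24; buyer: CHF 15759.74

EXW: the seller makes goods available at their premises; the buyer bears all onward costs.
Seller's account: goods 447935.24 = 447935.24
Buyer's account: inland to port 1038.57 + export clearance 293.21 + origin terminal 219.15 + freight 7327.16 + destination terminal 510.88 + duty 6370.77 = 15759.74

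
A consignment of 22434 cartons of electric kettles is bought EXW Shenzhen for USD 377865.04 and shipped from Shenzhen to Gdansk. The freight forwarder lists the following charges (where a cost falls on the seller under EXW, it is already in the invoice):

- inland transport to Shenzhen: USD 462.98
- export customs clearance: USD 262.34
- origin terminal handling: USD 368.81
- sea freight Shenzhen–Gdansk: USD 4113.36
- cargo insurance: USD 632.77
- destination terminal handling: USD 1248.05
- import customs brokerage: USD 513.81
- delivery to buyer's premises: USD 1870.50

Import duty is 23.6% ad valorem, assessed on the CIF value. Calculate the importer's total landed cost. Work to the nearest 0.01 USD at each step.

EXW: the seller makes goods available at their premises; the buyer bears all onward costs.
CIF value = EXW price + inland to port + export clearance + origin terminal + freight + insurance = 377865.04 + 462.98 + 262.34 + 368.81 + 4113.36 + 632.77 = 383705.30
Import duty = 383705.30 × 23.6% = 90554.45
Buyer bears: inland to port 462.98 + export clearance 262.34 + origin terminal 368.81 + freight 4113.36 + insurance 632.77 + destination terminal 1248.05 + brokerage 513.81 + delivery 1870.50 + duty 90554.45 = 100027.07
Landed cost = invoice 377865.04 + 100027.07 = 477892.11

Total landed cost: USD 477892.11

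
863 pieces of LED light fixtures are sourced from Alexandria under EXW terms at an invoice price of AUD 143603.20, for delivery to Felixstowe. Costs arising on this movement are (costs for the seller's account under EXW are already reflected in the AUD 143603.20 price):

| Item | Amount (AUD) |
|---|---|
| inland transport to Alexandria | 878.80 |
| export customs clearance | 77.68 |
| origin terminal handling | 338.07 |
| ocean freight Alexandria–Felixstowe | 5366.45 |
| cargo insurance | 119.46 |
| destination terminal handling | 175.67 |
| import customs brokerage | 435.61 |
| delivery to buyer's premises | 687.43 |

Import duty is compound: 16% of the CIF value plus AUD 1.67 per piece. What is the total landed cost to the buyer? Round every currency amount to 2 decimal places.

Total landed cost: AUD 177184.97

EXW: the seller makes goods available at their premises; the buyer bears all onward costs.
CIF value = EXW price + inland to port + export clearance + origin terminal + freight + insurance = 143603.20 + 878.80 + 77.68 + 338.07 + 5366.45 + 119.46 = 150383.66
Ad valorem component: 150383.66 × 16% = 24061.39
Specific component: 863 × 1.67 = 1441.21
Import duty = 24061.39 + 1441.21 = 25502.60
Buyer bears: inland to port 878.80 + export clearance 77.68 + origin terminal 338.07 + freight 5366.45 + insurance 119.46 + destination terminal 175.67 + brokerage 435.61 + delivery 687.43 + duty 25502.60 = 33581.77
Landed cost = invoice 143603.20 + 33581.77 = 177184.97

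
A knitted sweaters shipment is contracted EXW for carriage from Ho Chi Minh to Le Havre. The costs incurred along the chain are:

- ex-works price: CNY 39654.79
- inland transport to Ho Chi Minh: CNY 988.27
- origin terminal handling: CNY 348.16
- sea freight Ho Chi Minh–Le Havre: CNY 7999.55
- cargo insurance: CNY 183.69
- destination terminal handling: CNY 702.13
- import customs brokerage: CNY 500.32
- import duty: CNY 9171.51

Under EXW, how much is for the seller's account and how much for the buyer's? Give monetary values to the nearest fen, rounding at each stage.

Seller: CNY 39654.79; buyer: CNY 19893.63

EXW: the seller makes goods available at their premises; the buyer bears all onward costs.
Seller's account: goods 39654.79 = 39654.79
Buyer's account: inland to port 988.27 + origin terminal 348.16 + freight 7999.55 + insurance 183.69 + destination terminal 702.13 + brokerage 500.32 + duty 9171.51 = 19893.63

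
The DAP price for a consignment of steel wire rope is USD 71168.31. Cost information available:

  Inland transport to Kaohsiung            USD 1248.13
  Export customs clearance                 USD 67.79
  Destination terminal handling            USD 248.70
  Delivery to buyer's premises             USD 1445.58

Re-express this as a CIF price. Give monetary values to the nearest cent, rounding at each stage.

Not relevant to the conversion: inland to port, export clearance — on the seller under both DAP and CIF; already in the DAP price and stays in the CIF price.
From DAP to CIF, the seller no longer bears: destination terminal, delivery.
CIF price = 71168.31 − 248.70 − 1445.58 = 69474.03

CIF price: USD 69474.03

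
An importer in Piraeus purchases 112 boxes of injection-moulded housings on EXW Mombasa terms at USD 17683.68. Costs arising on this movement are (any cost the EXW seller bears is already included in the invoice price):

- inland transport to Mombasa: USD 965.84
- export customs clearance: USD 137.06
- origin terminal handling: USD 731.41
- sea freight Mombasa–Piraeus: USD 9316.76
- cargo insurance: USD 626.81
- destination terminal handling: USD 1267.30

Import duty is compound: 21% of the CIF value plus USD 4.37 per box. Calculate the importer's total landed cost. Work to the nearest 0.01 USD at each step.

Total landed cost: USD 37405.23

EXW: the seller makes goods available at their premises; the buyer bears all onward costs.
CIF value = EXW price + inland to port + export clearance + origin terminal + freight + insurance = 17683.68 + 965.84 + 137.06 + 731.41 + 9316.76 + 626.81 = 29461.56
Ad valorem component: 29461.56 × 21% = 6186.93
Specific component: 112 × 4.37 = 489.44
Import duty = 6186.93 + 489.44 = 6676.37
Buyer bears: inland to port 965.84 + export clearance 137.06 + origin terminal 731.41 + freight 9316.76 + insurance 626.81 + destination terminal 1267.30 + duty 6676.37 = 19721.55
Landed cost = invoice 17683.68 + 19721.55 = 37405.23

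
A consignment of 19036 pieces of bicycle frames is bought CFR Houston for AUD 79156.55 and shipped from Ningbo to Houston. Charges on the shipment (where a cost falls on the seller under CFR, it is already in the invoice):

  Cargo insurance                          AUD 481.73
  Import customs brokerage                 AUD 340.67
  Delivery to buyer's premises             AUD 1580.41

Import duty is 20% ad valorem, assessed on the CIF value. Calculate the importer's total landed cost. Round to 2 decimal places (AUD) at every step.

Total landed cost: AUD 97487.02

CFR: the seller pays costs through ocean freight to the destination port, but not insurance.
CIF value = CFR price + insurance = 79156.55 + 481.73 = 79638.28
Import duty = 79638.28 × 20% = 15927.66
Buyer bears: insurance 481.73 + brokerage 340.67 + delivery 1580.41 + duty 15927.66 = 18330.47
Landed cost = invoice 79156.55 + 18330.47 = 97487.02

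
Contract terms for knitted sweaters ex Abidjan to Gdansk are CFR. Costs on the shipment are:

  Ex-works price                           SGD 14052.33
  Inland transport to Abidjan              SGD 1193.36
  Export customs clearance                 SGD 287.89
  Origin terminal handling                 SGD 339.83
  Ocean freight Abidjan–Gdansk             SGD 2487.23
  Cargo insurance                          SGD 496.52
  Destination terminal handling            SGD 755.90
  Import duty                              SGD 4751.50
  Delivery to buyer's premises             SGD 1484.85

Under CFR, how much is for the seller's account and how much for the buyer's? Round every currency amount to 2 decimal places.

Seller: SGD 18360.64; buyer: SGD 7488.77

CFR: the seller pays costs through ocean freight to the destination port, but not insurance.
Seller's account: goods 14052.33 + inland to port 1193.36 + export clearance 287.89 + origin terminal 339.83 + freight 2487.23 = 18360.64
Buyer's account: insurance 496.52 + destination terminal 755.90 + duty 4751.50 + delivery 1484.85 = 7488.77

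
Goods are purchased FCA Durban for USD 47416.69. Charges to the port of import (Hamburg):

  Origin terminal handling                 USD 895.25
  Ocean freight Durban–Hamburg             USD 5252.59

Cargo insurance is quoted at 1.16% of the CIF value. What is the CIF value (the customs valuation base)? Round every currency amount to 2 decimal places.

CIF value: USD 54193.17

Let C be the CIF value. C = FCA price + pre-shipment costs + freight + 1.16% × C
C − 1.16% × C = 47416.69 + 895.25 + 5252.59
0.9884 × C = 53564.53
C = 53564.53 / 0.9884 = 54193.17
Insurance premium = 1.16% × 54193.17 = 628.64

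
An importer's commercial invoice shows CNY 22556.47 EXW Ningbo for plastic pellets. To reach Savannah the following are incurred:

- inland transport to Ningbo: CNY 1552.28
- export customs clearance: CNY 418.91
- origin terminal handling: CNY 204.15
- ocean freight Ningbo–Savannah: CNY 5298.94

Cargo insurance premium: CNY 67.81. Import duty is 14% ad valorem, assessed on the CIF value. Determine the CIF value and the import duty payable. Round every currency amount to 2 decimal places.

CIF = EXW price + pre-shipment costs + freight + insurance
CIF = 22556.47 + 1552.28 + 418.91 + 204.15 + 5298.94 + 67.81 = 30098.56
Import duty = 30098.56 × 14% = 4213.80

CIF value: CNY 30098.56; import duty: CNY 4213.80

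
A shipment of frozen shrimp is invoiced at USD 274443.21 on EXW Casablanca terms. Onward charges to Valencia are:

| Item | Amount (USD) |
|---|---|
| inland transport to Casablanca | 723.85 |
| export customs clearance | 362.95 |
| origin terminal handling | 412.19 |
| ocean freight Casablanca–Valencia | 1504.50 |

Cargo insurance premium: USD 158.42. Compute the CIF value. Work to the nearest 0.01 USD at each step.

CIF = EXW price + pre-shipment costs + freight + insurance
CIF = 274443.21 + 723.85 + 362.95 + 412.19 + 1504.50 + 158.42 = 277605.12

CIF value: USD 277605.12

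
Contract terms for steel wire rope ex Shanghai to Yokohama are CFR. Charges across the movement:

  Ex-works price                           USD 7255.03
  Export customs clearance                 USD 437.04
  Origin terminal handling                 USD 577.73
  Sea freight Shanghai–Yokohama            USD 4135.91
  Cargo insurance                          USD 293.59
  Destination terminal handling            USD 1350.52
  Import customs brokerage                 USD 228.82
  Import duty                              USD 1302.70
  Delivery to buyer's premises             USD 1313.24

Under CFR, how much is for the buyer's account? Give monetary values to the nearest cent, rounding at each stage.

Buyer's account: USD 4488.87

CFR: the seller pays costs through ocean freight to the destination port, but not insurance.
Seller's account: goods 7255.03 + export clearance 437.04 + origin terminal 577.73 + freight 4135.91 = 12405.71
Buyer's account: insurance 293.59 + destination terminal 1350.52 + brokerage 228.82 + duty 1302.70 + delivery 1313.24 = 4488.87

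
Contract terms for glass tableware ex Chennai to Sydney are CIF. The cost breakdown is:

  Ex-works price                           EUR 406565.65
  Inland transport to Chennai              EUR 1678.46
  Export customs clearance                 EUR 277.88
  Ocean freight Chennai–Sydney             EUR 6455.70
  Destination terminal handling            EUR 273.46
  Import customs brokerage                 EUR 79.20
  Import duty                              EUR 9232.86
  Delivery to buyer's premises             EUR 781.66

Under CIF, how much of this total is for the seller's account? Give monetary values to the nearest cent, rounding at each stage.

CIF: the seller pays costs through ocean freight and marine insurance to the destination port.
Seller's account: goods 406565.65 + inland to port 1678.46 + export clearance 277.88 + freight 6455.70 = 414977.69
Buyer's account: destination terminal 273.46 + brokerage 79.20 + duty 9232.86 + delivery 781.66 = 10367.18

Seller's account: EUR 414977.69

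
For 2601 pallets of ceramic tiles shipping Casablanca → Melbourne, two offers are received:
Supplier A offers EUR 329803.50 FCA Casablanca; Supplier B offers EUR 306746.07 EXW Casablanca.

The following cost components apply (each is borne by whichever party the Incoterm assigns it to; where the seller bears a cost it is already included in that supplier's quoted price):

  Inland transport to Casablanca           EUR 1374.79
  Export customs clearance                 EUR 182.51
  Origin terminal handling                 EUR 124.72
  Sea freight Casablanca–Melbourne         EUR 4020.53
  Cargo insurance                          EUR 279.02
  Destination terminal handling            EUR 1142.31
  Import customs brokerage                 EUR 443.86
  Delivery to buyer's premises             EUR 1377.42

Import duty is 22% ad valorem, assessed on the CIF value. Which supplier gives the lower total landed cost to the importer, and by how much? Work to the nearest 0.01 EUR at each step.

Supplier A (FCA):
CIF value = FCA price + origin terminal + freight + insurance = 329803.50 + 124.72 + 4020.53 + 279.02 = 334227.77
Import duty = 334227.77 × 22% = 73530.11
Buyer bears (A): 124.72 + 4020.53 + 279.02 + 1142.31 + 443.86 + 1377.42 = 7387.86
Landed cost (A) = invoice 329803.50 + 7387.86 + duty 73530.11 = 410721.47
Supplier B (EXW):
CIF value = EXW price + inland to port + export clearance + origin terminal + freight + insurance = 306746.07 + 1374.79 + 182.51 + 124.72 + 4020.53 + 279.02 = 312727.64
Import duty = 312727.64 × 22% = 68800.08
Buyer bears (B): 1374.79 + 182.51 + 124.72 + 4020.53 + 279.02 + 1142.31 + 443.86 + 1377.42 = 8945.16
Landed cost (B) = invoice 306746.07 + 8945.16 + duty 68800.08 = 384491.31
Difference = |410721.47 − 384491.31| = 26230.16

Supplier B is cheaper by EUR 26230.16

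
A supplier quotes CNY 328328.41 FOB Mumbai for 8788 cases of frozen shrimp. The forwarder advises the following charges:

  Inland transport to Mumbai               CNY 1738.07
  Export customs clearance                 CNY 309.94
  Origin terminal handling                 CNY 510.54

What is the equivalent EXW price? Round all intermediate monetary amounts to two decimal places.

EXW price: CNY 325769.86

From FOB to EXW, the seller no longer bears: inland to port, export clearance, origin terminal.
EXW price = 328328.41 − 1738.07 − 309.94 − 510.54 = 325769.86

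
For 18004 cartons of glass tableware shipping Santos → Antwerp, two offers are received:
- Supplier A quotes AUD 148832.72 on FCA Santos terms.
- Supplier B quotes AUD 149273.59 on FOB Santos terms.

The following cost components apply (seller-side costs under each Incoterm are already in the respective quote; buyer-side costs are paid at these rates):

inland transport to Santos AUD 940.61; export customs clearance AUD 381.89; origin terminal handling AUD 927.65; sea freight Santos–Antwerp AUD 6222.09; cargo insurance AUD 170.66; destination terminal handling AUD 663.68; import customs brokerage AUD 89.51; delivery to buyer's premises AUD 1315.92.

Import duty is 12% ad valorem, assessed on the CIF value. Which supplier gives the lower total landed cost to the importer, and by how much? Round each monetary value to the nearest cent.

Supplier B is cheaper by AUD 545.19

Supplier A (FCA):
CIF value = FCA price + origin terminal + freight + insurance = 148832.72 + 927.65 + 6222.09 + 170.66 = 156153.12
Import duty = 156153.12 × 12% = 18738.37
Buyer bears (A): 927.65 + 6222.09 + 170.66 + 663.68 + 89.51 + 1315.92 = 9389.51
Landed cost (A) = invoice 148832.72 + 9389.51 + duty 18738.37 = 176960.60
Supplier B (FOB):
CIF value = FOB price + freight + insurance = 149273.59 + 6222.09 + 170.66 = 155666.34
Import duty = 155666.34 × 12% = 18679.96
Buyer bears (B): 6222.09 + 170.66 + 663.68 + 89.51 + 1315.92 = 8461.86
Landed cost (B) = invoice 149273.59 + 8461.86 + duty 18679.96 = 176415.41
Difference = |176960.60 − 176415.41| = 545.19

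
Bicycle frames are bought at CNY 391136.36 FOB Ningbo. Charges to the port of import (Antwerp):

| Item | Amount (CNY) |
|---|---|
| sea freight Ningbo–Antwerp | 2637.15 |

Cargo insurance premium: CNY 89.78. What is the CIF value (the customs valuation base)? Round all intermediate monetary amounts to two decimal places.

CIF = FOB price + freight + insurance
CIF = 391136.36 + 2637.15 + 89.78 = 393863.29

CIF value: CNY 393863.29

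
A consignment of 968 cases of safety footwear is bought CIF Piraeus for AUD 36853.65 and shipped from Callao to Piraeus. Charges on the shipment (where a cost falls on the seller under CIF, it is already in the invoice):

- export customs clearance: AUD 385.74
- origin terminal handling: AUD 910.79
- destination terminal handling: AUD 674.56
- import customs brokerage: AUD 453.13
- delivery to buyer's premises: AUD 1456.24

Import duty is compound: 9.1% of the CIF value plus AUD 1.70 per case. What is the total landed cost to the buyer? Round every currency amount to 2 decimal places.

Total landed cost: AUD 44436.86

CIF: the seller pays costs through ocean freight and marine insurance to the destination port.
Already in the invoice (seller's account under CIF): export clearance, origin terminal — exclude.
The CIF price already equals the CIF value: 36853.65
Ad valorem component: 36853.65 × 9.1% = 3353.68
Specific component: 968 × 1.70 = 1645.60
Import duty = 3353.68 + 1645.60 = 4999.28
Buyer bears: destination terminal 674.56 + brokerage 453.13 + delivery 1456.24 + duty 4999.28 = 7583.21
Landed cost = invoice 36853.65 + 7583.21 = 44436.86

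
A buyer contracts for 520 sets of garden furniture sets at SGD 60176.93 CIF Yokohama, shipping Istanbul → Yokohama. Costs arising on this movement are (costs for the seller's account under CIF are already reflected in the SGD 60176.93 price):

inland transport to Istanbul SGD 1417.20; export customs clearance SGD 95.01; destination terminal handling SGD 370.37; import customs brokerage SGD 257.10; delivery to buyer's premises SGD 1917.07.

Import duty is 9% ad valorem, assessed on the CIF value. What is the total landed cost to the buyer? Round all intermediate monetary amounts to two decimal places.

CIF: the seller pays costs through ocean freight and marine insurance to the destination port.
Already in the invoice (seller's account under CIF): inland to port, export clearance — exclude.
The CIF price already equals the CIF value: 60176.93
Import duty = 60176.93 × 9% = 5415.92
Buyer bears: destination terminal 370.37 + brokerage 257.10 + delivery 1917.07 + duty 5415.92 = 7960.46
Landed cost = invoice 60176.93 + 7960.46 = 68137.39

Total landed cost: SGD 68137.39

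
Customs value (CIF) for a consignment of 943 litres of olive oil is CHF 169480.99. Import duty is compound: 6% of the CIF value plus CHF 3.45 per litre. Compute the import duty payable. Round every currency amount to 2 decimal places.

Ad valorem component: 169480.99 × 6% = 10168.86
Specific component: 943 × 3.45 = 3253.35
Import duty = 10168.86 + 3253.35 = 13422.21

Import duty: CHF 13422.21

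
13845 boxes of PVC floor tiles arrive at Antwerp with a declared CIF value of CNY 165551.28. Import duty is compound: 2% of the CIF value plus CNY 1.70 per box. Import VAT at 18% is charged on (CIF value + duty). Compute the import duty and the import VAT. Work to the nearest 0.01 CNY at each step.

Import duty: CNY 26847.53; import VAT: CNY 34631.79

Ad valorem component: 165551.28 × 2% = 3311.03
Specific component: 13845 × 1.70 = 23536.50
Import duty = 3311.03 + 23536.50 = 26847.53
VAT base = CIF + duty = 165551.28 + 26847.53 = 192398.81
Import VAT = 192398.81 × 18% = 34631.79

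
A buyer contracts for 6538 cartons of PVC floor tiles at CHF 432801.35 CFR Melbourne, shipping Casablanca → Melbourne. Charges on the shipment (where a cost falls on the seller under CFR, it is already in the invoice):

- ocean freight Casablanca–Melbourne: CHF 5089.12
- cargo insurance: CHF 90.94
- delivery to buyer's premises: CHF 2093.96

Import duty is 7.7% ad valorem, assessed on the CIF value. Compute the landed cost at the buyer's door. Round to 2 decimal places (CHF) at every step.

CFR: the seller pays costs through ocean freight to the destination port, but not insurance.
Already in the invoice (seller's account under CFR): freight — exclude.
CIF value = CFR price + insurance = 432801.35 + 90.94 = 432892.29
Import duty = 432892.29 × 7.7% = 33332.71
Buyer bears: insurance 90.94 + delivery 2093.96 + duty 33332.71 = 35517.61
Landed cost = invoice 432801.35 + 35517.61 = 468318.96

Total landed cost: CHF 468318.96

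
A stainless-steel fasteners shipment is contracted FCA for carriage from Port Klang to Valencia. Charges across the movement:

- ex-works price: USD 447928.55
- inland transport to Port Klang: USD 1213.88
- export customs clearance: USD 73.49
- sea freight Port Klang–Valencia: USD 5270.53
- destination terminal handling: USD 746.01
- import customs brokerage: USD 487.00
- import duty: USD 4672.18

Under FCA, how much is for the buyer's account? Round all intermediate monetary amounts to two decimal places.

Buyer's account: USD 11175.72

FCA: the seller delivers export-cleared goods to the carrier; the buyer bears costs from that point.
Seller's account: goods 447928.55 + inland to port 1213.88 + export clearance 73.49 = 449215.92
Buyer's account: freight 5270.53 + destination terminal 746.01 + brokerage 487.00 + duty 4672.18 = 11175.72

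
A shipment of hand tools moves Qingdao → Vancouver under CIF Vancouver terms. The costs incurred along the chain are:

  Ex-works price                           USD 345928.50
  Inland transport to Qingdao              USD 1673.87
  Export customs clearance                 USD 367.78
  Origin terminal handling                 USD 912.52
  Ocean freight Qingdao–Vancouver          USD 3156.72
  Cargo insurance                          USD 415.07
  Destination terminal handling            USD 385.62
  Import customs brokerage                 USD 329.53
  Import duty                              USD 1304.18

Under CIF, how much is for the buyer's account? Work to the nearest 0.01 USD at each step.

CIF: the seller pays costs through ocean freight and marine insurance to the destination port.
Seller's account: goods 345928.50 + inland to port 1673.87 + export clearance 367.78 + origin terminal 912.52 + freight 3156.72 + insurance 415.07 = 352454.46
Buyer's account: destination terminal 385.62 + brokerage 329.53 + duty 1304.18 = 2019.33

Buyer's account: USD 2019.33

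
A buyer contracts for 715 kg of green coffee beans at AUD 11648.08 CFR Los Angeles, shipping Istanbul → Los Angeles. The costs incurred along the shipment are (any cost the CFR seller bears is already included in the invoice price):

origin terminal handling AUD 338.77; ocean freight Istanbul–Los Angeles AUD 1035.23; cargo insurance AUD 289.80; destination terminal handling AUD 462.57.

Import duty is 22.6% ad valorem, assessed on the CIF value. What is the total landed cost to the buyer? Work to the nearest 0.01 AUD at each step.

CFR: the seller pays costs through ocean freight to the destination port, but not insurance.
Already in the invoice (seller's account under CFR): origin terminal, freight — exclude.
CIF value = CFR price + insurance = 11648.08 + 289.80 = 11937.88
Import duty = 11937.88 × 22.6% = 2697.96
Buyer bears: insurance 289.80 + destination terminal 462.57 + duty 2697.96 = 3450.33
Landed cost = invoice 11648.08 + 3450.33 = 15098.41

Total landed cost: AUD 15098.41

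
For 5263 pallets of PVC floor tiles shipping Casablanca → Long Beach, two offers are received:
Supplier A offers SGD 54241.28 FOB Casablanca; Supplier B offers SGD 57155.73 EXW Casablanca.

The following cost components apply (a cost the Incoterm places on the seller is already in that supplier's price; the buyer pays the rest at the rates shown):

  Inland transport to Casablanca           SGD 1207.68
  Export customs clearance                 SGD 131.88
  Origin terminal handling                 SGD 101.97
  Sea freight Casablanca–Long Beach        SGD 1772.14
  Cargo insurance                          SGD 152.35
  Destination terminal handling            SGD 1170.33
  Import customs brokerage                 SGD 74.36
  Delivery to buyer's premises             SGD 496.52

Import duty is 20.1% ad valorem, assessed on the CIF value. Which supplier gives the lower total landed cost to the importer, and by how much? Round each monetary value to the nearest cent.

Supplier A (FOB):
CIF value = FOB price + freight + insurance = 54241.28 + 1772.14 + 152.35 = 56165.77
Import duty = 56165.77 × 20.1% = 11289.32
Buyer bears (A): 1772.14 + 152.35 + 1170.33 + 74.36 + 496.52 = 3665.70
Landed cost (A) = invoice 54241.28 + 3665.70 + duty 11289.32 = 69196.30
Supplier B (EXW):
CIF value = EXW price + inland to port + export clearance + origin terminal + freight + insurance = 57155.73 + 1207.68 + 131.88 + 101.97 + 1772.14 + 152.35 = 60521.75
Import duty = 60521.75 × 20.1% = 12164.87
Buyer bears (B): 1207.68 + 131.88 + 101.97 + 1772.14 + 152.35 + 1170.33 + 74.36 + 496.52 = 5107.23
Landed cost (B) = invoice 57155.73 + 5107.23 + duty 12164.87 = 74427.83
Difference = |69196.30 − 74427.83| = 5231.53

Supplier A is cheaper by SGD 5231.53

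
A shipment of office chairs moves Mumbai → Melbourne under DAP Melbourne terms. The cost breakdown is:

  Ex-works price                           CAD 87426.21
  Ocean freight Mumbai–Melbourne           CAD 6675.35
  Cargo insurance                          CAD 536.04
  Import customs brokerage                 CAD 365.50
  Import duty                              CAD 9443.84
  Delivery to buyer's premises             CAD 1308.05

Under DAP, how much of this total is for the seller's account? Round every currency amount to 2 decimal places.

Seller's account: CAD 95945.65

DAP: the seller bears all costs to the named destination except import duty and clearance.
Seller's account: goods 87426.21 + freight 6675.35 + insurance 536.04 + delivery 1308.05 = 95945.65
Buyer's account: brokerage 365.50 + duty 9443.84 = 9809.34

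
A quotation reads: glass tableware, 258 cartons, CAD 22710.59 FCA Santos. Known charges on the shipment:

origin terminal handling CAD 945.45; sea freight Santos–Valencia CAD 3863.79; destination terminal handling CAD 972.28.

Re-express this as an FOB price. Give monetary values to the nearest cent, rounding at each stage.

Not relevant to the conversion: destination terminal, freight — on the buyer under both terms; not part of either seller's price.
From FCA to FOB, the seller additionally bears: origin terminal.
FOB price = 22710.59 + 945.45 = 23656.04

FOB price: CAD 23656.04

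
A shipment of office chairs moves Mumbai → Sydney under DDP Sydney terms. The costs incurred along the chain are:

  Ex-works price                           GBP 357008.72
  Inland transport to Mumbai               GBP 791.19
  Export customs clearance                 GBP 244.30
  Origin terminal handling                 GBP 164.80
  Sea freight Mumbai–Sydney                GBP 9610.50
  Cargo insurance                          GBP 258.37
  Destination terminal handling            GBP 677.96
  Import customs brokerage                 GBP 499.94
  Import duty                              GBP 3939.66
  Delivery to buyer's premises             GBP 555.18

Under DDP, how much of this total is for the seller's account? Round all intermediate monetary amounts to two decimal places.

DDP: the seller bears all costs including import duty.
Seller's account: goods 357008.72 + inland to port 791.19 + export clearance 244.30 + origin terminal 164.80 + freight 9610.50 + insurance 258.37 + destination terminal 677.96 + brokerage 499.94 + duty 3939.66 + delivery 555.18 = 373750.62
Buyer's account: 0.00

Seller's account: GBP 373750.62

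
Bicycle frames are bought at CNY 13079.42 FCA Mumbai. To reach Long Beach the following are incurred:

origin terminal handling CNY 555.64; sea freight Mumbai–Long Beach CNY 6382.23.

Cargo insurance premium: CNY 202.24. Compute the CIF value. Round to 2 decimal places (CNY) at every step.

CIF = FCA price + pre-shipment costs + freight + insurance
CIF = 13079.42 + 555.64 + 6382.23 + 202.24 = 20219.53

CIF value: CNY 20219.53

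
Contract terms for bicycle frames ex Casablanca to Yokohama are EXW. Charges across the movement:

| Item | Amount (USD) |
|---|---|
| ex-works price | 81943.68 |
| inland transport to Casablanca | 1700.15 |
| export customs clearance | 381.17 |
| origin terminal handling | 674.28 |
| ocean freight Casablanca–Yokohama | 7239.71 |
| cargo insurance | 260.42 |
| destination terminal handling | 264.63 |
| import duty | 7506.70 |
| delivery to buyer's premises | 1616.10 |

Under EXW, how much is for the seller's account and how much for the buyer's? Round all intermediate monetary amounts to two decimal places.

Seller: USD 81943.68; buyer: USD 19643.16

EXW: the seller makes goods available at their premises; the buyer bears all onward costs.
Seller's account: goods 81943.68 = 81943.68
Buyer's account: inland to port 1700.15 + export clearance 381.17 + origin terminal 674.28 + freight 7239.71 + insurance 260.42 + destination terminal 264.63 + duty 7506.70 + delivery 1616.10 = 19643.16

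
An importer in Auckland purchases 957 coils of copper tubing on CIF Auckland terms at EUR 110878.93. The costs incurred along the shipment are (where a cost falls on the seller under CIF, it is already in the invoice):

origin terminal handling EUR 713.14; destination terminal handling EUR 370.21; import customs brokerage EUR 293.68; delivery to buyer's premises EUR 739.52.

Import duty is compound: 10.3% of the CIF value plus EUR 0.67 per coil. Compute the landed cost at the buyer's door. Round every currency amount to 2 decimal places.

Total landed cost: EUR 124344.06

CIF: the seller pays costs through ocean freight and marine insurance to the destination port.
Already in the invoice (seller's account under CIF): origin terminal — exclude.
The CIF price already equals the CIF value: 110878.93
Ad valorem component: 110878.93 × 10.3% = 11420.53
Specific component: 957 × 0.67 = 641.19
Import duty = 11420.53 + 641.19 = 12061.72
Buyer bears: destination terminal 370.21 + brokerage 293.68 + delivery 739.52 + duty 12061.72 = 13465.13
Landed cost = invoice 110878.93 + 13465.13 = 124344.06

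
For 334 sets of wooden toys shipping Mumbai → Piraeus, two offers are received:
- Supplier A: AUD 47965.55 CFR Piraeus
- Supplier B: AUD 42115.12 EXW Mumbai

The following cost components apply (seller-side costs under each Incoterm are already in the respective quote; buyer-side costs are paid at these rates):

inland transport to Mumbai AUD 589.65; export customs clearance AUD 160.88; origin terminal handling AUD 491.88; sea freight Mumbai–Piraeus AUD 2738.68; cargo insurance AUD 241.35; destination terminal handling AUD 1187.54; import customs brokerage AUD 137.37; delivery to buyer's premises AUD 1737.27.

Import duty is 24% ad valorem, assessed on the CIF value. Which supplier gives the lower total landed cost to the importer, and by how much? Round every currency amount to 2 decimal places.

Supplier A (CFR):
CIF value = CFR price + insurance = 47965.55 + 241.35 = 48206.90
Import duty = 48206.90 × 24% = 11569.66
Buyer bears (A): 241.35 + 1187.54 + 137.37 + 1737.27 = 3303.53
Landed cost (A) = invoice 47965.55 + 3303.53 + duty 11569.66 = 62838.74
Supplier B (EXW):
CIF value = EXW price + inland to port + export clearance + origin terminal + freight + insurance = 42115.12 + 589.65 + 160.88 + 491.88 + 2738.68 + 241.35 = 46337.56
Import duty = 46337.56 × 24% = 11121.01
Buyer bears (B): 589.65 + 160.88 + 491.88 + 2738.68 + 241.35 + 1187.54 + 137.37 + 1737.27 = 7284.62
Landed cost (B) = invoice 42115.12 + 7284.62 + duty 11121.01 = 60520.75
Difference = |62838.74 − 60520.75| = 2317.99

Supplier B is cheaper by AUD 2317.99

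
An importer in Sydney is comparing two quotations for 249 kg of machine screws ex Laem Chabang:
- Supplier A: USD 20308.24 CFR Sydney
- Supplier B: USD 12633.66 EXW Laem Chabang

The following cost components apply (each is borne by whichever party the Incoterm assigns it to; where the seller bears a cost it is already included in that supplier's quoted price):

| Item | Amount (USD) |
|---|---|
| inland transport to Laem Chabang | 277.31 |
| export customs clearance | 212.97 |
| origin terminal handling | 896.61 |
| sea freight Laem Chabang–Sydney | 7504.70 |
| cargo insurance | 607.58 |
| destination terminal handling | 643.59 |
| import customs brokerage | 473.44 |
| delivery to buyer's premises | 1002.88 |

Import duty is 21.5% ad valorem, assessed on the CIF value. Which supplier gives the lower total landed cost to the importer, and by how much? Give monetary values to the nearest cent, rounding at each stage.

Supplier A is cheaper by USD 1478.67

Supplier A (CFR):
CIF value = CFR price + insurance = 20308.24 + 607.58 = 20915.82
Import duty = 20915.82 × 21.5% = 4496.90
Buyer bears (A): 607.58 + 643.59 + 473.44 + 1002.88 = 2727.49
Landed cost (A) = invoice 20308.24 + 2727.49 + duty 4496.90 = 27532.63
Supplier B (EXW):
CIF value = EXW price + inland to port + export clearance + origin terminal + freight + insurance = 12633.66 + 277.31 + 212.97 + 896.61 + 7504.70 + 607.58 = 22132.83
Import duty = 22132.83 × 21.5% = 4758.56
Buyer bears (B): 277.31 + 212.97 + 896.61 + 7504.70 + 607.58 + 643.59 + 473.44 + 1002.88 = 11619.08
Landed cost (B) = invoice 12633.66 + 11619.08 + duty 4758.56 = 29011.30
Difference = |27532.63 − 29011.30| = 1478.67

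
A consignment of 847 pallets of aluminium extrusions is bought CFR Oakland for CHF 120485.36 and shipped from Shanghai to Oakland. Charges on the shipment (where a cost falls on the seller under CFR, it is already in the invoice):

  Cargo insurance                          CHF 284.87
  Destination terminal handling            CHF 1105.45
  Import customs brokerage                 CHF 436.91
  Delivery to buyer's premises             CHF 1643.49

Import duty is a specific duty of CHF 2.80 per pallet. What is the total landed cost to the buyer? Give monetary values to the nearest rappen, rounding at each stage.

Total landed cost: CHF 126327.68

CFR: the seller pays costs through ocean freight to the destination port, but not insurance.
CIF value = CFR price + insurance = 120485.36 + 284.87 = 120770.23
Import duty = 847 × 2.80 = 2371.60
Buyer bears: insurance 284.87 + destination terminal 1105.45 + brokerage 436.91 + delivery 1643.49 + duty 2371.60 = 5842.32
Landed cost = invoice 120485.36 + 5842.32 = 126327.68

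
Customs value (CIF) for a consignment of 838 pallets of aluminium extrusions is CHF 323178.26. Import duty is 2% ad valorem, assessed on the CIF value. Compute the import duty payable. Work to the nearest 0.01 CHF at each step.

Import duty = 323178.26 × 2% = 6463.57

Import duty: CHF 6463.57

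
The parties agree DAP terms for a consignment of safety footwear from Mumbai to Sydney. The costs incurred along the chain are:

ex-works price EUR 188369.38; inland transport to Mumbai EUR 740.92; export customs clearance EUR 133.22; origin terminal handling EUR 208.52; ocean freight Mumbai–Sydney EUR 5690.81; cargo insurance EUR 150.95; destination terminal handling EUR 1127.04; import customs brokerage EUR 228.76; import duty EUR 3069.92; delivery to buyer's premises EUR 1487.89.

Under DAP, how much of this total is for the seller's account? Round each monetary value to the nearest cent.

DAP: the seller bears all costs to the named destination except import duty and clearance.
Seller's account: goods 188369.38 + inland to port 740.92 + export clearance 133.22 + origin terminal 208.52 + freight 5690.81 + insurance 150.95 + destination terminal 1127.04 + delivery 1487.89 = 197908.73
Buyer's account: brokerage 228.76 + duty 3069.92 = 3298.68

Seller's account: EUR 197908.73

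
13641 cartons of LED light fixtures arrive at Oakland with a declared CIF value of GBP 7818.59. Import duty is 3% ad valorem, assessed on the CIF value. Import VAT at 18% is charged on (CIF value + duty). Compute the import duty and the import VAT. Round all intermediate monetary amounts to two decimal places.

Import duty: GBP 234.56; import VAT: GBP 1449.57

Import duty = 7818.59 × 3% = 234.56
VAT base = CIF + duty = 7818.59 + 234.56 = 8053.15
Import VAT = 8053.15 × 18% = 1449.57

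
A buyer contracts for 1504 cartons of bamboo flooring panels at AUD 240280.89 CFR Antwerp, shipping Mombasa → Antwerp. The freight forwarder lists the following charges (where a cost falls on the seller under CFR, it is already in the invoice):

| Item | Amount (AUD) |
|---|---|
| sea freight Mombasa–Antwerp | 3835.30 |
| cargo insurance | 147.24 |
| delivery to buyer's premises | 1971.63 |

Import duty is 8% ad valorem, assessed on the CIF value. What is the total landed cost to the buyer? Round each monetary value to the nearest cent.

CFR: the seller pays costs through ocean freight to the destination port, but not insurance.
Already in the invoice (seller's account under CFR): freight — exclude.
CIF value = CFR price + insurance = 240280.89 + 147.24 = 240428.13
Import duty = 240428.13 × 8% = 19234.25
Buyer bears: insurance 147.24 + delivery 1971.63 + duty 19234.25 = 21353.12
Landed cost = invoice 240280.89 + 21353.12 = 261634.01

Total landed cost: AUD 261634.01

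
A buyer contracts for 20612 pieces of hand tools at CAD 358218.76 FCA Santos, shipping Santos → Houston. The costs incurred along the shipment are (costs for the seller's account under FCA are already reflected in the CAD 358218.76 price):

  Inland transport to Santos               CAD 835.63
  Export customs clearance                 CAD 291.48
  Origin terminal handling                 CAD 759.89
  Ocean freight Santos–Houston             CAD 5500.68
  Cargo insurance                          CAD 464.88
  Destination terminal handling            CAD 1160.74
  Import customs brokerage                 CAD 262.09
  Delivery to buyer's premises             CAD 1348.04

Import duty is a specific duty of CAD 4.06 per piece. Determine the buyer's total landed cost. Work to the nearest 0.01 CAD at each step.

FCA: the seller delivers export-cleared goods to the carrier; the buyer bears costs from that point.
Already in the invoice (seller's account under FCA): inland to port, export clearance — exclude.
CIF value = FCA price + origin terminal + freight + insurance = 358218.76 + 759.89 + 5500.68 + 464.88 = 364944.21
Import duty = 20612 × 4.06 = 83684.72
Buyer bears: origin terminal 759.89 + freight 5500.68 + insurance 464.88 + destination terminal 1160.74 + brokerage 262.09 + delivery 1348.04 + duty 83684.72 = 93181.04
Landed cost = invoice 358218.76 + 93181.04 = 451399.80

Total landed cost: CAD 451399.80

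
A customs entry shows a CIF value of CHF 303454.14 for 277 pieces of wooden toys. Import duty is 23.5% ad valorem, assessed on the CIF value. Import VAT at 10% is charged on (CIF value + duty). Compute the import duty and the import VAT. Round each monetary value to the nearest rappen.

Import duty: CHF 71311.72; import VAT: CHF 37476.59

Import duty = 303454.14 × 23.5% = 71311.72
VAT base = CIF + duty = 303454.14 + 71311.72 = 374765.86
Import VAT = 374765.86 × 10% = 37476.59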